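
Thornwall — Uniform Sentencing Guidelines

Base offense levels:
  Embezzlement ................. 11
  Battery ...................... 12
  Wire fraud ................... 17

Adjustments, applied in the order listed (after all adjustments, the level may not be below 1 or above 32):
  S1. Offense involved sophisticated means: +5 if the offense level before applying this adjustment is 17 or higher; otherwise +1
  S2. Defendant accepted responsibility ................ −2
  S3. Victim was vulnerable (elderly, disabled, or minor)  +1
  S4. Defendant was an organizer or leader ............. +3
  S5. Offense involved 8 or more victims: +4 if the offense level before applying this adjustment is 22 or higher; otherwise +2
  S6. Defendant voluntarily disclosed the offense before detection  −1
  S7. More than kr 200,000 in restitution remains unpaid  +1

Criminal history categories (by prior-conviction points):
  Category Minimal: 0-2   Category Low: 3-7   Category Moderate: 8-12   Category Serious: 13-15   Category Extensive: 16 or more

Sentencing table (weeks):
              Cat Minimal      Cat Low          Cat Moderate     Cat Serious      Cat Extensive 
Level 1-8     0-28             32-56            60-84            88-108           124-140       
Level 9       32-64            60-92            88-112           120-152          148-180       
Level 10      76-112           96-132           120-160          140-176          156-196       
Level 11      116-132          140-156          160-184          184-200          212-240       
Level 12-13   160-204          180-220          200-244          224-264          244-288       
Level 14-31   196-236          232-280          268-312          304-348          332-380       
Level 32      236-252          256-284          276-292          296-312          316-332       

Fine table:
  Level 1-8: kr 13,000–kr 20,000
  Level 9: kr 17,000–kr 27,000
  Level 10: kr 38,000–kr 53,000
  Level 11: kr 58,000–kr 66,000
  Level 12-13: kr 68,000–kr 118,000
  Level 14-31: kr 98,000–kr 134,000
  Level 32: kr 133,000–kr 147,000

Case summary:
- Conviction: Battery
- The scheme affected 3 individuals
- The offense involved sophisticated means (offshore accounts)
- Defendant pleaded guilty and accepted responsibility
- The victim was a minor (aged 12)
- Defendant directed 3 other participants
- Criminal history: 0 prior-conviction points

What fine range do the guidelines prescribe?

kr 98,000–kr 134,000

Base offense level for battery: 12.
S1 applies (level before this adjustment is 12 < 17, so +1): 12 + 1 = 13.
S2 applies: 13 − 2 = 11.
S3 applies: 11 + 1 = 12.
S4 applies: 12 + 3 = 15.
S5 does not apply.
Final offense level: 15.
Level 15 falls in the 14-31 band.
Fine table: Level 14-31 → kr 98,000–kr 134,000.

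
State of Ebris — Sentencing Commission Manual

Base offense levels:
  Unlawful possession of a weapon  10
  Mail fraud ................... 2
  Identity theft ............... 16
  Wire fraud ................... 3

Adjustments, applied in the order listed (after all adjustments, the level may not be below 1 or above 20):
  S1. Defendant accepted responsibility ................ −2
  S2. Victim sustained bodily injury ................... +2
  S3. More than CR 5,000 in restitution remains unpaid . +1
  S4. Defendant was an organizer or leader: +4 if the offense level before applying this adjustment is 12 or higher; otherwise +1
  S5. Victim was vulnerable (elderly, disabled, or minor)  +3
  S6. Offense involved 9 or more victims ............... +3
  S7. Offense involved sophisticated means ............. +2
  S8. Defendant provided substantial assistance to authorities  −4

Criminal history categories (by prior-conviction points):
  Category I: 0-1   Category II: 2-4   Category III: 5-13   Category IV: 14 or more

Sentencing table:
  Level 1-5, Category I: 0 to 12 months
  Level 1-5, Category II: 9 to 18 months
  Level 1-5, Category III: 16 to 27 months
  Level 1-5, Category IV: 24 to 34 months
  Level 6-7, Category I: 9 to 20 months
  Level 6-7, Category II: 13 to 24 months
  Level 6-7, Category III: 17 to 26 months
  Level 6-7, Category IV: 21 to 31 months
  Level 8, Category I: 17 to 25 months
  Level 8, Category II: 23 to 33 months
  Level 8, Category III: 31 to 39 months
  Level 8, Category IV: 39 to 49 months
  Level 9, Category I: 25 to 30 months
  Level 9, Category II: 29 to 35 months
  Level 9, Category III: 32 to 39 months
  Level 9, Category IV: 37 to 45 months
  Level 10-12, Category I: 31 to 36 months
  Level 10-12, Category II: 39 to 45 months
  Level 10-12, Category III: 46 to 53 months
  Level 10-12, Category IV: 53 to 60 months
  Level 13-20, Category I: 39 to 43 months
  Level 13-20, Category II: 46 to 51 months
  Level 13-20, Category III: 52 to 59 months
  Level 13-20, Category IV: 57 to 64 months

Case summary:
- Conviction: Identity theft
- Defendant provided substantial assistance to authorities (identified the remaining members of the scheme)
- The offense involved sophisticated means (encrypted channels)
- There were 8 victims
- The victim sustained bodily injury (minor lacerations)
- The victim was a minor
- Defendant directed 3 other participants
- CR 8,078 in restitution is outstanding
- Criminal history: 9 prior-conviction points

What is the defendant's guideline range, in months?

Base offense level for identity theft: 16.
S1 does not apply.
S2 applies: 16 + 2 = 18.
S3 applies: 18 + 1 = 19.
S4 applies (level before this adjustment is 19 ≥ 12, so +4): 19 + 4 = 23.
S5 applies: 23 + 3 = 26.
S6 does not apply.
S7 applies: 26 + 2 = 28.
S8 applies: 28 − 4 = 24.
Level 24 exceeds the maximum of 20; capped at 20.
Final offense level: 20.
Criminal history: 9 prior points → Category III (5-13).
Level 20 falls in the 13-20 band.
Grid: Level 13-20 × Category III = 52-59 months.

52-59 months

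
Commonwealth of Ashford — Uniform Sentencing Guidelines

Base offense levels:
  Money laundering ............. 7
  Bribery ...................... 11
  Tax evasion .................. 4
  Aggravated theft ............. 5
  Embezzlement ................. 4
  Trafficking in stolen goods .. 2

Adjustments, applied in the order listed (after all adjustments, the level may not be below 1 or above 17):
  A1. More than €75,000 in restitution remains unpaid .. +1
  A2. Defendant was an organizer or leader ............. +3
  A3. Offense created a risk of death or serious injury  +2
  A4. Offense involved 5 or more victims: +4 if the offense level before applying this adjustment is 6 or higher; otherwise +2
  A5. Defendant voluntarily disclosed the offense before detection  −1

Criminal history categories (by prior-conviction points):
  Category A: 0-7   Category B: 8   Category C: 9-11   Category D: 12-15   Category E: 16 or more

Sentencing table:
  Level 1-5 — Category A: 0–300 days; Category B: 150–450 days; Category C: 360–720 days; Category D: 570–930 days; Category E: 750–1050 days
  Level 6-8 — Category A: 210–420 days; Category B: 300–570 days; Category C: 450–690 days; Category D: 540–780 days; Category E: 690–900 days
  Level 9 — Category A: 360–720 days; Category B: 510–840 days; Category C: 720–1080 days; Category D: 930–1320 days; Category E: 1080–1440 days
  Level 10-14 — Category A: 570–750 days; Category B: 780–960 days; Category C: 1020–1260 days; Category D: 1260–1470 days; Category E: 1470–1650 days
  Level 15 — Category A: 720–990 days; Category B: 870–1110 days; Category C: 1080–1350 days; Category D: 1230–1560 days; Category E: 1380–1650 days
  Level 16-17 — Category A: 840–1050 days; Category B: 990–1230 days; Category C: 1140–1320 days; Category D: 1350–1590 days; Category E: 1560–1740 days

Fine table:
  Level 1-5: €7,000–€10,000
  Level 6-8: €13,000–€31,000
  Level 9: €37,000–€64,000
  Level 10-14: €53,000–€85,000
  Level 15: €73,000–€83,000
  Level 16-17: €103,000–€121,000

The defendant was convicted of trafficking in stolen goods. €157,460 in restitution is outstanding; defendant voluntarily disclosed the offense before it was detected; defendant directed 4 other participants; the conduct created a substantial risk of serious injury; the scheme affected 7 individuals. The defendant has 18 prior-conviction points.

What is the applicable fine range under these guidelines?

Base offense level for trafficking in stolen goods: 2.
A1 applies: 2 + 1 = 3.
A2 applies: 3 + 3 = 6.
A3 applies: 6 + 2 = 8.
A4 applies (level before this adjustment is 8 ≥ 6, so +4): 8 + 4 = 12.
A5 applies: 12 − 1 = 11.
Final offense level: 11.
Level 11 falls in the 10-14 band.
Fine table: Level 10-14 → €53,000–€85,000.

€53,000–€85,000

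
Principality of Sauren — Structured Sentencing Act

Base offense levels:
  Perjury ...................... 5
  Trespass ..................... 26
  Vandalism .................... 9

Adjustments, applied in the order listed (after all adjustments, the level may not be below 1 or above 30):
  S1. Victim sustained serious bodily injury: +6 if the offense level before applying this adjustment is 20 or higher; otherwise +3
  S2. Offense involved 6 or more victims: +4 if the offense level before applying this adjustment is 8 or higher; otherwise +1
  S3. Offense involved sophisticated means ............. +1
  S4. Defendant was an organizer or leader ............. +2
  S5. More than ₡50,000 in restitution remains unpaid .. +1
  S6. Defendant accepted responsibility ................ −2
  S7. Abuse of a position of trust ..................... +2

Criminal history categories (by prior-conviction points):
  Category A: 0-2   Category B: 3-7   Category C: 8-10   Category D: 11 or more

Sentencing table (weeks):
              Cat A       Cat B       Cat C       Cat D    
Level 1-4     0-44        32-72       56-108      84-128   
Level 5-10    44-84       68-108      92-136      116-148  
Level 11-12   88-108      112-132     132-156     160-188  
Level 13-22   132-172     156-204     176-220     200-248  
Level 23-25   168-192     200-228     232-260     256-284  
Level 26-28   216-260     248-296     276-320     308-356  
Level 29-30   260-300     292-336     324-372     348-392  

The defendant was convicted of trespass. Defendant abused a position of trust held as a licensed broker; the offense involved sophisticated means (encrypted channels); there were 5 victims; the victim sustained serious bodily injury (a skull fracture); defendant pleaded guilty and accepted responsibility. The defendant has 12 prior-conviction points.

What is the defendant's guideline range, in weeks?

Base offense level for trespass: 26.
S1 applies (level before this adjustment is 26 ≥ 20, so +6): 26 + 6 = 32.
S3 applies: 32 + 1 = 33.
S4 does not apply.
S5 does not apply.
S6 applies: 33 − 2 = 31.
S7 applies: 31 + 2 = 33.
Level 33 exceeds the maximum of 30; capped at 30.
Final offense level: 30.
Criminal history: 12 prior points → Category D (11+).
Level 30 falls in the 29-30 band.
Grid: Level 29-30 × Category D = 348-392 weeks.

348-392 weeks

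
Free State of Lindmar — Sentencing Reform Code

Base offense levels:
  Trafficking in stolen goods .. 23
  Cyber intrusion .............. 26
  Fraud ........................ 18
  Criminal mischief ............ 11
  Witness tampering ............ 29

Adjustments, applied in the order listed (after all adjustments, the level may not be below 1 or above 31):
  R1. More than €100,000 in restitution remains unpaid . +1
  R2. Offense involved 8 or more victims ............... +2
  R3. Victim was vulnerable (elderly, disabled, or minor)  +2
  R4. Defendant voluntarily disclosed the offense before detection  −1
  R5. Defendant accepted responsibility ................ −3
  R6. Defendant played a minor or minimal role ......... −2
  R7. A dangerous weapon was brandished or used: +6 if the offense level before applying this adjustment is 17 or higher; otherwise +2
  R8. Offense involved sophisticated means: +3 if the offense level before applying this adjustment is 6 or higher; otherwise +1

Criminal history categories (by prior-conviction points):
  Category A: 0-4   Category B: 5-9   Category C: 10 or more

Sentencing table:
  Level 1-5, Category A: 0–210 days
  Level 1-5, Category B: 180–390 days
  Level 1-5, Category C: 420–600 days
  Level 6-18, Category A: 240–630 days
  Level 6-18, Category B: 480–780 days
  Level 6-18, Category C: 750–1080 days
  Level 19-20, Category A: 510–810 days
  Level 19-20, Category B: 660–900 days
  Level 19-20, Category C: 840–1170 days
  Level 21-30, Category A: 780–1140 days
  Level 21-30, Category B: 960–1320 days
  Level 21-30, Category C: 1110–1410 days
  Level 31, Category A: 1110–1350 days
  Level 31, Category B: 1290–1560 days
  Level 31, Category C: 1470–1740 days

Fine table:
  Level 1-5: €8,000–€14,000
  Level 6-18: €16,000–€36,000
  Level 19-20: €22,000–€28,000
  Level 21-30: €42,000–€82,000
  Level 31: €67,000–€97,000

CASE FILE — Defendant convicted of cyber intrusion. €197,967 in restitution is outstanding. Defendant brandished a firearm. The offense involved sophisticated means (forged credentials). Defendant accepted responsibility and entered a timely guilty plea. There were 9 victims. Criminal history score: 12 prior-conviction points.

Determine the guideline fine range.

€67,000–€97,000

Base offense level for cyber intrusion: 26.
R1 applies: 26 + 1 = 27.
R2 applies: 27 + 2 = 29.
R3 does not apply.
R5 applies: 29 − 3 = 26.
R7 applies (level before this adjustment is 26 ≥ 17, so +6): 26 + 6 = 32.
R8 applies (level before this adjustment is 32 ≥ 6, so +3): 32 + 3 = 35.
Level 35 exceeds the maximum of 31; capped at 31.
Final offense level: 31.
Level 31 falls in the 31 band.
Fine table: Level 31 → €67,000–€97,000.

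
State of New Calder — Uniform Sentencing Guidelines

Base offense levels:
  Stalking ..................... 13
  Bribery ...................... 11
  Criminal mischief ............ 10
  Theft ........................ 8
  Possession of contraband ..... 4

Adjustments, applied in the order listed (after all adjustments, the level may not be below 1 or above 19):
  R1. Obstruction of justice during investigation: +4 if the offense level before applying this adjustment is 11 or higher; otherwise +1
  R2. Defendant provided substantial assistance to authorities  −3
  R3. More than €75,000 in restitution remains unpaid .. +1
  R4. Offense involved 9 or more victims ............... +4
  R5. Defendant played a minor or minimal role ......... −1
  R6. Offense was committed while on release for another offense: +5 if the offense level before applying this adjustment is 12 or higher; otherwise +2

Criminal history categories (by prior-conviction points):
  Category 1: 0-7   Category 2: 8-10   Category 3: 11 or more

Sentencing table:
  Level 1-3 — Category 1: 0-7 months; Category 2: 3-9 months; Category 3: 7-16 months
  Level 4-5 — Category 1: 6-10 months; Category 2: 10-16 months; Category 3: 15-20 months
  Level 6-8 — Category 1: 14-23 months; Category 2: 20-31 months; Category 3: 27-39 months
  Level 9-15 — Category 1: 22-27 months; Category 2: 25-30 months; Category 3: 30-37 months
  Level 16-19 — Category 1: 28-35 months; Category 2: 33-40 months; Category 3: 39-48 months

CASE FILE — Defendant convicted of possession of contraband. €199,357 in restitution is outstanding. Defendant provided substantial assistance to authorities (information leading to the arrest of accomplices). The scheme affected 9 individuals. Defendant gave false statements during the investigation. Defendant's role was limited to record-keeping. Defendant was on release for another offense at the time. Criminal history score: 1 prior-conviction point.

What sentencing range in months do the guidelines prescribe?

14-23 months

Base offense level for possession of contraband: 4.
R1 applies (level before this adjustment is 4 < 11, so +1): 4 + 1 = 5.
R2 applies: 5 − 3 = 2.
R3 applies: 2 + 1 = 3.
R4 applies: 3 + 4 = 7.
R5 applies: 7 − 1 = 6.
R6 applies (level before this adjustment is 6 < 12, so +2): 6 + 2 = 8.
Final offense level: 8.
Criminal history: 1 prior point → Category 1 (0-7).
Level 8 falls in the 6-8 band.
Grid: Level 6-8 × Category 1 = 14-23 months.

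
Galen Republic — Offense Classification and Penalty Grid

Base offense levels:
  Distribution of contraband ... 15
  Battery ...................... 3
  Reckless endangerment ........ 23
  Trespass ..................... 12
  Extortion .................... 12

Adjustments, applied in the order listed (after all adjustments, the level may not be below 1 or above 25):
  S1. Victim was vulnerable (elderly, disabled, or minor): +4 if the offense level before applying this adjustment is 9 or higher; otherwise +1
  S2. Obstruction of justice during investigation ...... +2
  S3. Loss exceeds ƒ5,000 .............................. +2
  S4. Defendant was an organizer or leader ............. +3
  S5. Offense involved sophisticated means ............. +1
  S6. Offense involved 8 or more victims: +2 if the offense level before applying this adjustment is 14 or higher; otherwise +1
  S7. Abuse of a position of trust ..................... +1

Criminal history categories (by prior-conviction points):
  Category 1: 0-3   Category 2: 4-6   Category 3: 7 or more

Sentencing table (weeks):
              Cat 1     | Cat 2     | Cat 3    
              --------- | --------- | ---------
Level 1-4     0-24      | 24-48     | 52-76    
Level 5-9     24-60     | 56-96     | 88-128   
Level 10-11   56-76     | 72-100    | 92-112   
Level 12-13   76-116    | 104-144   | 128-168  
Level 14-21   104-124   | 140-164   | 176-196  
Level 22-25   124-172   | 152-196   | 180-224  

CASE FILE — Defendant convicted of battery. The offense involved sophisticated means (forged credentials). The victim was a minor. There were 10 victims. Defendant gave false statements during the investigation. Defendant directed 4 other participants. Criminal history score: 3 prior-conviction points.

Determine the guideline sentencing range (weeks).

Base offense level for battery: 3.
S1 applies (level before this adjustment is 3 < 9, so +1): 3 + 1 = 4.
S2 applies: 4 + 2 = 6.
S3 does not apply.
S4 applies: 6 + 3 = 9.
S5 applies: 9 + 1 = 10.
S6 applies (level before this adjustment is 10 < 14, so +1): 10 + 1 = 11.
Final offense level: 11.
Criminal history: 3 prior points → Category 1 (0-3).
Level 11 falls in the 10-11 band.
Grid: Level 10-11 × Category 1 = 56-76 weeks.

56-76 weeks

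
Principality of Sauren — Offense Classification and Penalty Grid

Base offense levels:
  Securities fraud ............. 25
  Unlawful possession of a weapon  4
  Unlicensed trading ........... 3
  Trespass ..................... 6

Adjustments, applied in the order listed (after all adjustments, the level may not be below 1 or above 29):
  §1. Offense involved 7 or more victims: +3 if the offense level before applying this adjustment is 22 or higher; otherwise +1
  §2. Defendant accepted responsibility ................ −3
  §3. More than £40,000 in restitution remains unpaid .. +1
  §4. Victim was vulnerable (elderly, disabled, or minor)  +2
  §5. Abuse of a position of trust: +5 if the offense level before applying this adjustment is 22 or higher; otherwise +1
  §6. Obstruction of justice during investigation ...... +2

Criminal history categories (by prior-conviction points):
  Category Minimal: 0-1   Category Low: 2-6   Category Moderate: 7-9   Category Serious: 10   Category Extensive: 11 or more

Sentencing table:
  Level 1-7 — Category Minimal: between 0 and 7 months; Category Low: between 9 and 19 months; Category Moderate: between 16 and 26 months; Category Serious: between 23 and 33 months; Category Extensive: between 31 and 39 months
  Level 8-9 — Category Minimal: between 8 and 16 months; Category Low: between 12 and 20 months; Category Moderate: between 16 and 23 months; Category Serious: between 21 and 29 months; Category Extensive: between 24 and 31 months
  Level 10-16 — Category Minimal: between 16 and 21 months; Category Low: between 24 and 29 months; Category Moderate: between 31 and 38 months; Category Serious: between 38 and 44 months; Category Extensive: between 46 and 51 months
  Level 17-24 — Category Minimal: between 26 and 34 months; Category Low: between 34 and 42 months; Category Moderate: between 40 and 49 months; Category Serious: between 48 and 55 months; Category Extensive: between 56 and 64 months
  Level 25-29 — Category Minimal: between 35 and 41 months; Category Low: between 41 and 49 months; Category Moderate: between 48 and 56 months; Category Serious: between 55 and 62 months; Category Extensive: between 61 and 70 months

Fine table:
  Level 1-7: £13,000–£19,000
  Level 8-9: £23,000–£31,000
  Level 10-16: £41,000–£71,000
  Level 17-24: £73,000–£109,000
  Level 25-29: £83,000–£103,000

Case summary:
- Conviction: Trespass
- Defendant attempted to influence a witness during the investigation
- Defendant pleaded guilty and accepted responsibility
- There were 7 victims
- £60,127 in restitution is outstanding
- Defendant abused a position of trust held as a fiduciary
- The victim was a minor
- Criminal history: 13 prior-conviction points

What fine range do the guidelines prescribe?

Base offense level for trespass: 6.
§1 applies (level before this adjustment is 6 < 22, so +1): 6 + 1 = 7.
§2 applies: 7 − 3 = 4.
§3 applies: 4 + 1 = 5.
§4 applies: 5 + 2 = 7.
§5 applies (level before this adjustment is 7 < 22, so +1): 7 + 1 = 8.
§6 applies: 8 + 2 = 10.
Final offense level: 10.
Level 10 falls in the 10-16 band.
Fine table: Level 10-16 → £41,000–£71,000.

£41,000–£71,000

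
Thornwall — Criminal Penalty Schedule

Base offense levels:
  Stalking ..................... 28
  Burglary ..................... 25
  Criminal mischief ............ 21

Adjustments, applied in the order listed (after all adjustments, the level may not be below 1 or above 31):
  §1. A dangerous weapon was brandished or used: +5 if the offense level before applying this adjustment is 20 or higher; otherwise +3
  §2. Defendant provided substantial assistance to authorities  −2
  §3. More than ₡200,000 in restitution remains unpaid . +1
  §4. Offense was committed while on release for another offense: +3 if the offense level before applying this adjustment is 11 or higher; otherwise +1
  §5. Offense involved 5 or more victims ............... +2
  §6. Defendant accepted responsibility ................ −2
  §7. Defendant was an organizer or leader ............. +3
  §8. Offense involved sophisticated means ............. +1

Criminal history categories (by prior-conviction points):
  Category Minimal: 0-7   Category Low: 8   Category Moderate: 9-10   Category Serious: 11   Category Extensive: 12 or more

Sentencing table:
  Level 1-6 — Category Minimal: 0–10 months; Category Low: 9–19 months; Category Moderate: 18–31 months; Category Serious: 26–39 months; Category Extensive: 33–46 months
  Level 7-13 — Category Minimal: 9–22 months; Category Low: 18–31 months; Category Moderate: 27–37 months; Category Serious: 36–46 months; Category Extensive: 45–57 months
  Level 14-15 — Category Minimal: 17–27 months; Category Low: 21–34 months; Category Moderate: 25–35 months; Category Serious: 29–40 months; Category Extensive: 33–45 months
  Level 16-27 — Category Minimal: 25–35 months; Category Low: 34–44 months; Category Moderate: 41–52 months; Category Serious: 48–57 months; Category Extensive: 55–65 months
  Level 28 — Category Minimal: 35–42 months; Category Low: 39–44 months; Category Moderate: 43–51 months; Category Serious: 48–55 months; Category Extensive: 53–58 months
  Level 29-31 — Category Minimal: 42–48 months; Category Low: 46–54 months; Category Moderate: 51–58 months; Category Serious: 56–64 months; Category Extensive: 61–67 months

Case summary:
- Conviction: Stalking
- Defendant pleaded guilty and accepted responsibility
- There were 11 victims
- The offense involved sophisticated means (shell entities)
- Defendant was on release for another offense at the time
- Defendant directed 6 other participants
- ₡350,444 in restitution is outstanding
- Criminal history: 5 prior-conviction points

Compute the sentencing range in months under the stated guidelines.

42-48 months

Base offense level for stalking: 28.
§2 does not apply.
§3 applies: 28 + 1 = 29.
§4 applies (level before this adjustment is 29 ≥ 11, so +3): 29 + 3 = 32.
§5 applies: 32 + 2 = 34.
§6 applies: 34 − 2 = 32.
§7 applies: 32 + 3 = 35.
§8 applies: 35 + 1 = 36.
Level 36 exceeds the maximum of 31; capped at 31.
Final offense level: 31.
Criminal history: 5 prior points → Category Minimal (0-7).
Level 31 falls in the 29-31 band.
Grid: Level 29-31 × Category Minimal = 42-48 months.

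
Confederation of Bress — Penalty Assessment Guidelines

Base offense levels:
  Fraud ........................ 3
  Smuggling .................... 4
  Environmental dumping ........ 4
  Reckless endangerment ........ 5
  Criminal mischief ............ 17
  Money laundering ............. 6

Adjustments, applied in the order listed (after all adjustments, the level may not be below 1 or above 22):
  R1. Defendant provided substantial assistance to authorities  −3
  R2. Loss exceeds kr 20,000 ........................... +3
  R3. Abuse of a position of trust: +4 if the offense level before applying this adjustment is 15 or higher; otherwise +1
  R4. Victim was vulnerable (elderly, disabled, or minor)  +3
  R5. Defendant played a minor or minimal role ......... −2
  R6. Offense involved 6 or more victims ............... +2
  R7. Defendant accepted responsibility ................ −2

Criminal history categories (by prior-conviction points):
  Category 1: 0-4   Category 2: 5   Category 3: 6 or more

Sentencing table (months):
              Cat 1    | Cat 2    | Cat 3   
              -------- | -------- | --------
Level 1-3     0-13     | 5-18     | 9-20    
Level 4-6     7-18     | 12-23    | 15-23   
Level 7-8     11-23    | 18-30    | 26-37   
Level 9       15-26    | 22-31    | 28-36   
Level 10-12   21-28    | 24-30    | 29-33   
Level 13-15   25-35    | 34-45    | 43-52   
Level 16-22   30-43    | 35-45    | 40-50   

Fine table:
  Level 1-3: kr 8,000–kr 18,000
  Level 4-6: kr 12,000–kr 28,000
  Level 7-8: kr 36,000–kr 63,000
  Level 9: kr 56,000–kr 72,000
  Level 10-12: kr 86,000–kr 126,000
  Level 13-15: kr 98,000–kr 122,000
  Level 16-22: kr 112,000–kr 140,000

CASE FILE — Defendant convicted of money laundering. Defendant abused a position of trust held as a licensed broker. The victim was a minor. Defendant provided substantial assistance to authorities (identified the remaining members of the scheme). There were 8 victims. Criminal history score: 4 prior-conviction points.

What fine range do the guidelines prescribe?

Base offense level for money laundering: 6.
R1 applies: 6 − 3 = 3.
R2 does not apply.
R3 applies (level before this adjustment is 3 < 15, so +1): 3 + 1 = 4.
R4 applies: 4 + 3 = 7.
R5 does not apply.
R6 applies: 7 + 2 = 9.
Final offense level: 9.
Level 9 falls in the 9 band.
Fine table: Level 9 → kr 56,000–kr 72,000.

kr 56,000–kr 72,000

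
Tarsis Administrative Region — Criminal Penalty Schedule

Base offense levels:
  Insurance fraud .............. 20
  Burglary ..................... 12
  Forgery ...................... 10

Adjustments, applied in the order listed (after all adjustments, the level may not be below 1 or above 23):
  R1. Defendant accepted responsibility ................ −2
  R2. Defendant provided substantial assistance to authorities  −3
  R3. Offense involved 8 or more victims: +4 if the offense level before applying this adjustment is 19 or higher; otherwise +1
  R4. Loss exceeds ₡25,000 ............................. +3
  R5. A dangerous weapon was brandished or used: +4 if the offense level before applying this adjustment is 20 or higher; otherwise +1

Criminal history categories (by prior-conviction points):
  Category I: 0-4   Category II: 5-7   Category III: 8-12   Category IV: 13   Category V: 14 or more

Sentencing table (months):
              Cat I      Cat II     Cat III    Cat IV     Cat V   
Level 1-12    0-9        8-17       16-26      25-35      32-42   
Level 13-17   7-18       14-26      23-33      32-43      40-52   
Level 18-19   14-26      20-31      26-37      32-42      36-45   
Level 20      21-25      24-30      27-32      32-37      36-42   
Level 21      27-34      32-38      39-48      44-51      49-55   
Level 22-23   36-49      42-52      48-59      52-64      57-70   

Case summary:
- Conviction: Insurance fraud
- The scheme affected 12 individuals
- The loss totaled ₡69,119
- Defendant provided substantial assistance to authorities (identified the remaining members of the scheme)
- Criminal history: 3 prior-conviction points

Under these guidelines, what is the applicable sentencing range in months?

27-34 months

Base offense level for insurance fraud: 20.
R2 applies: 20 − 3 = 17.
R3 applies (level before this adjustment is 17 < 19, so +1): 17 + 1 = 18.
R4 applies: 18 + 3 = 21.
Final offense level: 21.
Criminal history: 3 prior points → Category I (0-4).
Level 21 falls in the 21 band.
Grid: Level 21 × Category I = 27-34 months.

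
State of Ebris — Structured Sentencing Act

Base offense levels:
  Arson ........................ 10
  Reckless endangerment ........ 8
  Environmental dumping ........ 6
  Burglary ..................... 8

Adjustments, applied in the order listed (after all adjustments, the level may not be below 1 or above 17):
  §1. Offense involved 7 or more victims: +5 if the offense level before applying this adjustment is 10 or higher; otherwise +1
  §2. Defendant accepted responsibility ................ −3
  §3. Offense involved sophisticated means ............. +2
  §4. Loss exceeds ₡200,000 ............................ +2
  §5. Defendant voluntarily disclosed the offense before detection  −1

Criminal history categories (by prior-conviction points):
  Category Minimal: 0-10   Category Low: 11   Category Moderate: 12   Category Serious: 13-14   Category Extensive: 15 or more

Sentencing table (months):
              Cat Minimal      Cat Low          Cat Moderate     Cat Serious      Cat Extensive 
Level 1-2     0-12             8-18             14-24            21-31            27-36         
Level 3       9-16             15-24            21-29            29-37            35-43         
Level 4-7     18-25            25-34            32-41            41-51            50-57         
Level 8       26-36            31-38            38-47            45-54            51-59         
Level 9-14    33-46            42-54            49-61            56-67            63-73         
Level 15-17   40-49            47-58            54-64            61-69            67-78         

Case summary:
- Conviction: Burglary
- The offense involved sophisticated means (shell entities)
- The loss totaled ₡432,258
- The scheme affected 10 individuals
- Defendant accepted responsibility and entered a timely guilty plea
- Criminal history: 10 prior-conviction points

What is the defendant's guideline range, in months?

33-46 months

Base offense level for burglary: 8.
§1 applies (level before this adjustment is 8 < 10, so +1): 8 + 1 = 9.
§2 applies: 9 − 3 = 6.
§3 applies: 6 + 2 = 8.
§4 applies: 8 + 2 = 10.
§5 does not apply.
Final offense level: 10.
Criminal history: 10 prior points → Category Minimal (0-10).
Level 10 falls in the 9-14 band.
Grid: Level 9-14 × Category Minimal = 33-46 months.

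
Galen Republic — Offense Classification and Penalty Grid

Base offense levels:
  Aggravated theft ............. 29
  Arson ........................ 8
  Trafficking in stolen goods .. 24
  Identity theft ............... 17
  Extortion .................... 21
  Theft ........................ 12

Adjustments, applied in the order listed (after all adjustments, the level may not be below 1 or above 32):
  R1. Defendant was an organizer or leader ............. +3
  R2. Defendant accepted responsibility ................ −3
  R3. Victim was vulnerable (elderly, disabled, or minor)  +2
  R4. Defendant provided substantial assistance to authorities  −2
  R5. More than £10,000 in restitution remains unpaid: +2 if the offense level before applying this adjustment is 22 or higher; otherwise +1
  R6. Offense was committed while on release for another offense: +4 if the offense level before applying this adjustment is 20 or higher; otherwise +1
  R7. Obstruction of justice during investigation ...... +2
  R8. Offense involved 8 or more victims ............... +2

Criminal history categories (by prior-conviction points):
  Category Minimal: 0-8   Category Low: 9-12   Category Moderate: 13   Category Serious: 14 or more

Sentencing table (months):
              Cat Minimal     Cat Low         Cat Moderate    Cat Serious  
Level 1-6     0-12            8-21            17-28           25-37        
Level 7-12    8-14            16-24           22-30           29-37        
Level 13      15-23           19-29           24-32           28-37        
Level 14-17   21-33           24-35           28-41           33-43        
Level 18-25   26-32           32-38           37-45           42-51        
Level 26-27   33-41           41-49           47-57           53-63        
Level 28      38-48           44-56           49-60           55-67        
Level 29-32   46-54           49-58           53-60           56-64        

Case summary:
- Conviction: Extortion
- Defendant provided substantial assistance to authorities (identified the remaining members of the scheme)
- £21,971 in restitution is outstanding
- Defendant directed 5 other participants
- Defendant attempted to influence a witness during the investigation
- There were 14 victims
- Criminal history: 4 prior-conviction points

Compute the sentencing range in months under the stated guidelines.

Base offense level for extortion: 21.
R1 applies: 21 + 3 = 24.
R4 applies: 24 − 2 = 22.
R5 applies (level before this adjustment is 22 ≥ 22, so +2): 22 + 2 = 24.
R6 does not apply.
R7 applies: 24 + 2 = 26.
R8 applies: 26 + 2 = 28.
Final offense level: 28.
Criminal history: 4 prior points → Category Minimal (0-8).
Level 28 falls in the 28 band.
Grid: Level 28 × Category Minimal = 38-48 months.

38-48 months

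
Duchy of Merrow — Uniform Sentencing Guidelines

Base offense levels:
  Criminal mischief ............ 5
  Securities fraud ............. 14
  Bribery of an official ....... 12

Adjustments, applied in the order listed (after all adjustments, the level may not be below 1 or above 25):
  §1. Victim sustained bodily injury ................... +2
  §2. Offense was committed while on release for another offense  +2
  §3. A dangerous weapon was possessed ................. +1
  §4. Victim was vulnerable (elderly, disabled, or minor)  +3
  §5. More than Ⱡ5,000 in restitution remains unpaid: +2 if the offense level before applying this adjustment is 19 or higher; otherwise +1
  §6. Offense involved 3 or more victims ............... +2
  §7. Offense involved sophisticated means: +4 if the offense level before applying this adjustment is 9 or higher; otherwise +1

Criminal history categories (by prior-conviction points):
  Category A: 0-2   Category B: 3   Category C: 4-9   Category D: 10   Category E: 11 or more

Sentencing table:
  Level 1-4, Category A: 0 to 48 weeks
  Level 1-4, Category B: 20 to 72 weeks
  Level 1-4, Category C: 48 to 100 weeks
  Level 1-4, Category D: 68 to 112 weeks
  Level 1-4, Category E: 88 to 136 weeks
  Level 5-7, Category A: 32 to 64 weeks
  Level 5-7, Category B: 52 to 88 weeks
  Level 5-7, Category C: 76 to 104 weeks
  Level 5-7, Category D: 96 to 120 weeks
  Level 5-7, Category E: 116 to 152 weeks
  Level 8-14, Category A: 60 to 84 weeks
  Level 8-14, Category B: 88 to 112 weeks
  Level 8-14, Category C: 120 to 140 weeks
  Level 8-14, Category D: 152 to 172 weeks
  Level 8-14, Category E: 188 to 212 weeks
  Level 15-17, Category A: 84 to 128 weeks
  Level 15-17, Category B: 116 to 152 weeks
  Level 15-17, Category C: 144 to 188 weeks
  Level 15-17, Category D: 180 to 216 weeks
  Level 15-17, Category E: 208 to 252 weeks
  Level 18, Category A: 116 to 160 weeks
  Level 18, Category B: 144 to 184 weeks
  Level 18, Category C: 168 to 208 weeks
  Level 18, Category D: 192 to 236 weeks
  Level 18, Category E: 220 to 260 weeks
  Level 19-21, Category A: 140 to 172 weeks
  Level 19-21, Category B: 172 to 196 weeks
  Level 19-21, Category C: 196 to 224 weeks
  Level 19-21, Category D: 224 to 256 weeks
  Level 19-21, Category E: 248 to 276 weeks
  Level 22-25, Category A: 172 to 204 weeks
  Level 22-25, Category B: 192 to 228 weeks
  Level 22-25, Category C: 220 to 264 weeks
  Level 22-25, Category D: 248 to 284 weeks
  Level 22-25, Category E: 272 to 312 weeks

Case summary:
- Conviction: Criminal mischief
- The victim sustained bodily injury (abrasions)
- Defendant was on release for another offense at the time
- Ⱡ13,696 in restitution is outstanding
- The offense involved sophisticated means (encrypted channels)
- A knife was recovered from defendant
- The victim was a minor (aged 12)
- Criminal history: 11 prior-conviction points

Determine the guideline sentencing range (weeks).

Base offense level for criminal mischief: 5.
§1 applies: 5 + 2 = 7.
§2 applies: 7 + 2 = 9.
§3 applies: 9 + 1 = 10.
§4 applies: 10 + 3 = 13.
§5 applies (level before this adjustment is 13 < 19, so +1): 13 + 1 = 14.
§7 applies (level before this adjustment is 14 ≥ 9, so +4): 14 + 4 = 18.
Final offense level: 18.
Criminal history: 11 prior points → Category E (11+).
Level 18 falls in the 18 band.
Grid: Level 18 × Category E = 220-260 weeks.

220-260 weeks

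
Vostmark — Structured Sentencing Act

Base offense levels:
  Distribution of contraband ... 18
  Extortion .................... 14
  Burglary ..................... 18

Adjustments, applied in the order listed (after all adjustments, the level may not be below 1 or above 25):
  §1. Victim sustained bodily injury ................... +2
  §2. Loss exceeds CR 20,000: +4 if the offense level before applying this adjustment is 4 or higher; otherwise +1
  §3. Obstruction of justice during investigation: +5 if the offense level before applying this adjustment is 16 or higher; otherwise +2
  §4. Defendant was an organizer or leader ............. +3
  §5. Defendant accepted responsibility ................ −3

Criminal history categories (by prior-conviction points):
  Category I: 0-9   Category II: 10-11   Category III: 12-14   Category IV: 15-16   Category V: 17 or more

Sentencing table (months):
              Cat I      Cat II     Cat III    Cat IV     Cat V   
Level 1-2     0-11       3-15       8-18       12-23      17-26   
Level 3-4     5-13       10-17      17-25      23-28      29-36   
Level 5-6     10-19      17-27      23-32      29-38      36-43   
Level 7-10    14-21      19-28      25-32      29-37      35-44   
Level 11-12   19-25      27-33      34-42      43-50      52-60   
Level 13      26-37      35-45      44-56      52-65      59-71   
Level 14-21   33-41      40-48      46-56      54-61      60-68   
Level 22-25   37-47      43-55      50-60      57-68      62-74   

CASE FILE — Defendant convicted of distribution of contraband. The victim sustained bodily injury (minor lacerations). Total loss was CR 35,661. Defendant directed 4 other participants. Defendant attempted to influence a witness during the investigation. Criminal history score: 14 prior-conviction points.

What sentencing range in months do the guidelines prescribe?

Base offense level for distribution of contraband: 18.
§1 applies: 18 + 2 = 20.
§2 applies (level before this adjustment is 20 ≥ 4, so +4): 20 + 4 = 24.
§3 applies (level before this adjustment is 24 ≥ 16, so +5): 24 + 5 = 29.
§4 applies: 29 + 3 = 32.
§5 does not apply.
Level 32 exceeds the maximum of 25; capped at 25.
Final offense level: 25.
Criminal history: 14 prior points → Category III (12-14).
Level 25 falls in the 22-25 band.
Grid: Level 22-25 × Category III = 50-60 months.

50-60 months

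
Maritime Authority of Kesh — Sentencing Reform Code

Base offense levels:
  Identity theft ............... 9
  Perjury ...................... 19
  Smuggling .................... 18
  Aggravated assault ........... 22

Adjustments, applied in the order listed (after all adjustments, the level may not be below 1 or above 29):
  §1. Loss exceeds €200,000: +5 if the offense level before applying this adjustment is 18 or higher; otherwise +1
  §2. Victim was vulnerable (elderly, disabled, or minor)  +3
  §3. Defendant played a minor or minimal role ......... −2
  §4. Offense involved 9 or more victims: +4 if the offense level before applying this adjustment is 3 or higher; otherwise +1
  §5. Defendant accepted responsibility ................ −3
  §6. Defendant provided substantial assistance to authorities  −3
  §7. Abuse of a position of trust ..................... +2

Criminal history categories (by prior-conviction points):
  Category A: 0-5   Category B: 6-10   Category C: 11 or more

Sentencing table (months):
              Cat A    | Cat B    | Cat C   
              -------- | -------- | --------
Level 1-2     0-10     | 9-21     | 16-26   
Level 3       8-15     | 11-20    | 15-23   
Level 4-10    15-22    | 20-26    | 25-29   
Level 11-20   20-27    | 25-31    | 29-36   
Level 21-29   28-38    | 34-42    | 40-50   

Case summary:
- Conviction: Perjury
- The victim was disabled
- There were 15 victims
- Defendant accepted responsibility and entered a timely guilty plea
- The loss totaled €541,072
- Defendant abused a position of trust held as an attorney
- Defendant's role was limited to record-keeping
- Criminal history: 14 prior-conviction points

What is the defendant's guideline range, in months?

40-50 months

Base offense level for perjury: 19.
§1 applies (level before this adjustment is 19 ≥ 18, so +5): 19 + 5 = 24.
§2 applies: 24 + 3 = 27.
§3 applies: 27 − 2 = 25.
§4 applies (level before this adjustment is 25 ≥ 3, so +4): 25 + 4 = 29.
§5 applies: 29 − 3 = 26.
§6 does not apply.
§7 applies: 26 + 2 = 28.
Final offense level: 28.
Criminal history: 14 prior points → Category C (11+).
Level 28 falls in the 21-29 band.
Grid: Level 21-29 × Category C = 40-50 months.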